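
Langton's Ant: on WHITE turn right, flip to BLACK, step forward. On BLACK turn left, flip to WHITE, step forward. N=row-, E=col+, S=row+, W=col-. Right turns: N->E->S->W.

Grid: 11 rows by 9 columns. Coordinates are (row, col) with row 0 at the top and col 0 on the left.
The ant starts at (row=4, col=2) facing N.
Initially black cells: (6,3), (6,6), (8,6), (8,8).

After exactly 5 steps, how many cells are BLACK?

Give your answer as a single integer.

Answer: 7

Derivation:
Step 1: on WHITE (4,2): turn R to E, flip to black, move to (4,3). |black|=5
Step 2: on WHITE (4,3): turn R to S, flip to black, move to (5,3). |black|=6
Step 3: on WHITE (5,3): turn R to W, flip to black, move to (5,2). |black|=7
Step 4: on WHITE (5,2): turn R to N, flip to black, move to (4,2). |black|=8
Step 5: on BLACK (4,2): turn L to W, flip to white, move to (4,1). |black|=7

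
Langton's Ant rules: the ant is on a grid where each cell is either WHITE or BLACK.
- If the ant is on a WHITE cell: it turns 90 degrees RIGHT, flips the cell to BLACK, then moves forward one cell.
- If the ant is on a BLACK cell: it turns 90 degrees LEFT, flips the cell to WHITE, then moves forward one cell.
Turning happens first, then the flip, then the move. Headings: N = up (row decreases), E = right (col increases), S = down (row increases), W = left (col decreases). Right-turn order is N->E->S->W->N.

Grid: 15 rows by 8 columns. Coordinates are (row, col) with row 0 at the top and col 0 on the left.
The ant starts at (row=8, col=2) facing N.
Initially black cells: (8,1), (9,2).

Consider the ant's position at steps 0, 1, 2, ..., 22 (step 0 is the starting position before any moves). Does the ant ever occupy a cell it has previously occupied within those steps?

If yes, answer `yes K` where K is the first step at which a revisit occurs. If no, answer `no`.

Step 1: on WHITE (8,2): turn R to E, flip to black, move to (8,3). |black|=3 — new cell
Step 2: on WHITE (8,3): turn R to S, flip to black, move to (9,3). |black|=4 — new cell
Step 3: on WHITE (9,3): turn R to W, flip to black, move to (9,2). |black|=5 — new cell
Step 4: on BLACK (9,2): turn L to S, flip to white, move to (10,2). |black|=4 — new cell
Step 5: on WHITE (10,2): turn R to W, flip to black, move to (10,1). |black|=5 — new cell
Step 6: on WHITE (10,1): turn R to N, flip to black, move to (9,1). |black|=6 — new cell
Step 7: on WHITE (9,1): turn R to E, flip to black, move to (9,2). |black|=7 — REVISIT

Answer: yes 7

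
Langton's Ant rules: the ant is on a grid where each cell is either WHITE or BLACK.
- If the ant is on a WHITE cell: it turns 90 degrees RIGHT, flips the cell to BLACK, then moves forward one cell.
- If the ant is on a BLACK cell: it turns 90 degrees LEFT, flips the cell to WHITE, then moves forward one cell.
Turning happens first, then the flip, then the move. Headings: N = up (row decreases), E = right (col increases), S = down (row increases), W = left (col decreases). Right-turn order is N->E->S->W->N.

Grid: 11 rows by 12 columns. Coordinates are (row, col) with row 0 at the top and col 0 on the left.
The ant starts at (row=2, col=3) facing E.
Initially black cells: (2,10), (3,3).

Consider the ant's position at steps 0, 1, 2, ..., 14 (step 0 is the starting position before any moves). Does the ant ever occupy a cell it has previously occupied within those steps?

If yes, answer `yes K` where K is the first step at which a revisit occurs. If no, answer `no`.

Answer: yes 5

Derivation:
Step 1: on WHITE (2,3): turn R to S, flip to black, move to (3,3). |black|=3 — new cell
Step 2: on BLACK (3,3): turn L to E, flip to white, move to (3,4). |black|=2 — new cell
Step 3: on WHITE (3,4): turn R to S, flip to black, move to (4,4). |black|=3 — new cell
Step 4: on WHITE (4,4): turn R to W, flip to black, move to (4,3). |black|=4 — new cell
Step 5: on WHITE (4,3): turn R to N, flip to black, move to (3,3). |black|=5 — REVISIT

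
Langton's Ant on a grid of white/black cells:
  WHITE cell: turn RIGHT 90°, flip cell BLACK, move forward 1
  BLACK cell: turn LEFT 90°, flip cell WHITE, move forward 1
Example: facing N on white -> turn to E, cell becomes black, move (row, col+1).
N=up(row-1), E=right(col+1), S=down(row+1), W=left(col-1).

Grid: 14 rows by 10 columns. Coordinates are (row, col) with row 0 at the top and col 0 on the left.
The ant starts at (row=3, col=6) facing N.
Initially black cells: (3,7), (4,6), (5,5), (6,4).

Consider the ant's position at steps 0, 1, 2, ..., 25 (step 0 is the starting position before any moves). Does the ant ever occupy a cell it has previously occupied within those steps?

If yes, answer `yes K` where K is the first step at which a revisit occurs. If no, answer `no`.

Answer: yes 5

Derivation:
Step 1: on WHITE (3,6): turn R to E, flip to black, move to (3,7). |black|=5 — new cell
Step 2: on BLACK (3,7): turn L to N, flip to white, move to (2,7). |black|=4 — new cell
Step 3: on WHITE (2,7): turn R to E, flip to black, move to (2,8). |black|=5 — new cell
Step 4: on WHITE (2,8): turn R to S, flip to black, move to (3,8). |black|=6 — new cell
Step 5: on WHITE (3,8): turn R to W, flip to black, move to (3,7). |black|=7 — REVISIT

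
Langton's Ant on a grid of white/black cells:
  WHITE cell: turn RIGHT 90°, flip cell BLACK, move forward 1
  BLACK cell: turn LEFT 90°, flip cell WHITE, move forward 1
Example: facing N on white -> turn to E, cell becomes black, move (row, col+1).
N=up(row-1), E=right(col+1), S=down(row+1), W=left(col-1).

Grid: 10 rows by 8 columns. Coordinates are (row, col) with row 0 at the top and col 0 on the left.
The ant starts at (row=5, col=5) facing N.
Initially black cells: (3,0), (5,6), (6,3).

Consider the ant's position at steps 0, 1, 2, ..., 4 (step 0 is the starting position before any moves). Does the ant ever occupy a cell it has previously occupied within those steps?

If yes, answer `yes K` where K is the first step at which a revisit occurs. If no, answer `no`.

Step 1: on WHITE (5,5): turn R to E, flip to black, move to (5,6). |black|=4 — new cell
Step 2: on BLACK (5,6): turn L to N, flip to white, move to (4,6). |black|=3 — new cell
Step 3: on WHITE (4,6): turn R to E, flip to black, move to (4,7). |black|=4 — new cell
Step 4: on WHITE (4,7): turn R to S, flip to black, move to (5,7). |black|=5 — new cell
No revisit within 4 steps.

Answer: no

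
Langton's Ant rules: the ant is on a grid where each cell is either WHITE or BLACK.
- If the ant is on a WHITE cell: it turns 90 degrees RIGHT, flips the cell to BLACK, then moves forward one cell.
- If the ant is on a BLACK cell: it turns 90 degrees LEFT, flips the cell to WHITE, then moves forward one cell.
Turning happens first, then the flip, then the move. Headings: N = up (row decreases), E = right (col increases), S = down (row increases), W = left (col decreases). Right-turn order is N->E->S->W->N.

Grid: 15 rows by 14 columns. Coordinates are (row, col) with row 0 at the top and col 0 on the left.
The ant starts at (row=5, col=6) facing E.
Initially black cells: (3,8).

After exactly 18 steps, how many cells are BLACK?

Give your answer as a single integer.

Step 1: on WHITE (5,6): turn R to S, flip to black, move to (6,6). |black|=2
Step 2: on WHITE (6,6): turn R to W, flip to black, move to (6,5). |black|=3
Step 3: on WHITE (6,5): turn R to N, flip to black, move to (5,5). |black|=4
Step 4: on WHITE (5,5): turn R to E, flip to black, move to (5,6). |black|=5
Step 5: on BLACK (5,6): turn L to N, flip to white, move to (4,6). |black|=4
Step 6: on WHITE (4,6): turn R to E, flip to black, move to (4,7). |black|=5
Step 7: on WHITE (4,7): turn R to S, flip to black, move to (5,7). |black|=6
Step 8: on WHITE (5,7): turn R to W, flip to black, move to (5,6). |black|=7
Step 9: on WHITE (5,6): turn R to N, flip to black, move to (4,6). |black|=8
Step 10: on BLACK (4,6): turn L to W, flip to white, move to (4,5). |black|=7
Step 11: on WHITE (4,5): turn R to N, flip to black, move to (3,5). |black|=8
Step 12: on WHITE (3,5): turn R to E, flip to black, move to (3,6). |black|=9
Step 13: on WHITE (3,6): turn R to S, flip to black, move to (4,6). |black|=10
Step 14: on WHITE (4,6): turn R to W, flip to black, move to (4,5). |black|=11
Step 15: on BLACK (4,5): turn L to S, flip to white, move to (5,5). |black|=10
Step 16: on BLACK (5,5): turn L to E, flip to white, move to (5,6). |black|=9
Step 17: on BLACK (5,6): turn L to N, flip to white, move to (4,6). |black|=8
Step 18: on BLACK (4,6): turn L to W, flip to white, move to (4,5). |black|=7

Answer: 7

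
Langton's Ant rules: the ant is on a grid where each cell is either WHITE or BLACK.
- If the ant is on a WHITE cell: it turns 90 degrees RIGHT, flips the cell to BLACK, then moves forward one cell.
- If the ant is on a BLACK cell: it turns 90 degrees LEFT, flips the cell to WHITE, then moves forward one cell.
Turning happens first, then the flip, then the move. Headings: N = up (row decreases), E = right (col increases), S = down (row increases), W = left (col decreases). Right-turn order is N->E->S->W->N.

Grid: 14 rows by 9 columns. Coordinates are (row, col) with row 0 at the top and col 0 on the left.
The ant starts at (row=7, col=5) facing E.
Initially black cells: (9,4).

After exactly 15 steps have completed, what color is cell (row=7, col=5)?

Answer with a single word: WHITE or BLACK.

Answer: BLACK

Derivation:
Step 1: on WHITE (7,5): turn R to S, flip to black, move to (8,5). |black|=2
Step 2: on WHITE (8,5): turn R to W, flip to black, move to (8,4). |black|=3
Step 3: on WHITE (8,4): turn R to N, flip to black, move to (7,4). |black|=4
Step 4: on WHITE (7,4): turn R to E, flip to black, move to (7,5). |black|=5
Step 5: on BLACK (7,5): turn L to N, flip to white, move to (6,5). |black|=4
Step 6: on WHITE (6,5): turn R to E, flip to black, move to (6,6). |black|=5
Step 7: on WHITE (6,6): turn R to S, flip to black, move to (7,6). |black|=6
Step 8: on WHITE (7,6): turn R to W, flip to black, move to (7,5). |black|=7
Step 9: on WHITE (7,5): turn R to N, flip to black, move to (6,5). |black|=8
Step 10: on BLACK (6,5): turn L to W, flip to white, move to (6,4). |black|=7
Step 11: on WHITE (6,4): turn R to N, flip to black, move to (5,4). |black|=8
Step 12: on WHITE (5,4): turn R to E, flip to black, move to (5,5). |black|=9
Step 13: on WHITE (5,5): turn R to S, flip to black, move to (6,5). |black|=10
Step 14: on WHITE (6,5): turn R to W, flip to black, move to (6,4). |black|=11
Step 15: on BLACK (6,4): turn L to S, flip to white, move to (7,4). |black|=10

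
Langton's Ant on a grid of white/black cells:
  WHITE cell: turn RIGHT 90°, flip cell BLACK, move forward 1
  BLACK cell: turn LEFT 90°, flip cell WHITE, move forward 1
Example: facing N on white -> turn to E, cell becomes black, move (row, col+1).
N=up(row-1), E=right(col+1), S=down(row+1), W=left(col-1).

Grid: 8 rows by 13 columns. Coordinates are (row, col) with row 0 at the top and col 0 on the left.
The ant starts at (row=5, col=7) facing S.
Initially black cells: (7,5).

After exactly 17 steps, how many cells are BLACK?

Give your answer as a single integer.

Answer: 8

Derivation:
Step 1: on WHITE (5,7): turn R to W, flip to black, move to (5,6). |black|=2
Step 2: on WHITE (5,6): turn R to N, flip to black, move to (4,6). |black|=3
Step 3: on WHITE (4,6): turn R to E, flip to black, move to (4,7). |black|=4
Step 4: on WHITE (4,7): turn R to S, flip to black, move to (5,7). |black|=5
Step 5: on BLACK (5,7): turn L to E, flip to white, move to (5,8). |black|=4
Step 6: on WHITE (5,8): turn R to S, flip to black, move to (6,8). |black|=5
Step 7: on WHITE (6,8): turn R to W, flip to black, move to (6,7). |black|=6
Step 8: on WHITE (6,7): turn R to N, flip to black, move to (5,7). |black|=7
Step 9: on WHITE (5,7): turn R to E, flip to black, move to (5,8). |black|=8
Step 10: on BLACK (5,8): turn L to N, flip to white, move to (4,8). |black|=7
Step 11: on WHITE (4,8): turn R to E, flip to black, move to (4,9). |black|=8
Step 12: on WHITE (4,9): turn R to S, flip to black, move to (5,9). |black|=9
Step 13: on WHITE (5,9): turn R to W, flip to black, move to (5,8). |black|=10
Step 14: on WHITE (5,8): turn R to N, flip to black, move to (4,8). |black|=11
Step 15: on BLACK (4,8): turn L to W, flip to white, move to (4,7). |black|=10
Step 16: on BLACK (4,7): turn L to S, flip to white, move to (5,7). |black|=9
Step 17: on BLACK (5,7): turn L to E, flip to white, move to (5,8). |black|=8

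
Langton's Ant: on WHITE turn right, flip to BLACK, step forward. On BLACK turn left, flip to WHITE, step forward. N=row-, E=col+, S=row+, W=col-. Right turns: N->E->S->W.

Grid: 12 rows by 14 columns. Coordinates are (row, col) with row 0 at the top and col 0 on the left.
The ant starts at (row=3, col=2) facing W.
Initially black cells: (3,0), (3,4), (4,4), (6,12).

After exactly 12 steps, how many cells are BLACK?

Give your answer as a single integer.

Answer: 12

Derivation:
Step 1: on WHITE (3,2): turn R to N, flip to black, move to (2,2). |black|=5
Step 2: on WHITE (2,2): turn R to E, flip to black, move to (2,3). |black|=6
Step 3: on WHITE (2,3): turn R to S, flip to black, move to (3,3). |black|=7
Step 4: on WHITE (3,3): turn R to W, flip to black, move to (3,2). |black|=8
Step 5: on BLACK (3,2): turn L to S, flip to white, move to (4,2). |black|=7
Step 6: on WHITE (4,2): turn R to W, flip to black, move to (4,1). |black|=8
Step 7: on WHITE (4,1): turn R to N, flip to black, move to (3,1). |black|=9
Step 8: on WHITE (3,1): turn R to E, flip to black, move to (3,2). |black|=10
Step 9: on WHITE (3,2): turn R to S, flip to black, move to (4,2). |black|=11
Step 10: on BLACK (4,2): turn L to E, flip to white, move to (4,3). |black|=10
Step 11: on WHITE (4,3): turn R to S, flip to black, move to (5,3). |black|=11
Step 12: on WHITE (5,3): turn R to W, flip to black, move to (5,2). |black|=12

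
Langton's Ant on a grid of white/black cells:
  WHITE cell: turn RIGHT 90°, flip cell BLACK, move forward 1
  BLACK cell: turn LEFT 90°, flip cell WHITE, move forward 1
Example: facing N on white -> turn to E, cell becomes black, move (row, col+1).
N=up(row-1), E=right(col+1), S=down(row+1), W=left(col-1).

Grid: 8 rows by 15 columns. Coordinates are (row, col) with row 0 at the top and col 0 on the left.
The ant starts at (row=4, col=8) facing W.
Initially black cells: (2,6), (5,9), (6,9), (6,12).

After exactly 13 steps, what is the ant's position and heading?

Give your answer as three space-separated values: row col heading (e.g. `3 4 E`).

Step 1: on WHITE (4,8): turn R to N, flip to black, move to (3,8). |black|=5
Step 2: on WHITE (3,8): turn R to E, flip to black, move to (3,9). |black|=6
Step 3: on WHITE (3,9): turn R to S, flip to black, move to (4,9). |black|=7
Step 4: on WHITE (4,9): turn R to W, flip to black, move to (4,8). |black|=8
Step 5: on BLACK (4,8): turn L to S, flip to white, move to (5,8). |black|=7
Step 6: on WHITE (5,8): turn R to W, flip to black, move to (5,7). |black|=8
Step 7: on WHITE (5,7): turn R to N, flip to black, move to (4,7). |black|=9
Step 8: on WHITE (4,7): turn R to E, flip to black, move to (4,8). |black|=10
Step 9: on WHITE (4,8): turn R to S, flip to black, move to (5,8). |black|=11
Step 10: on BLACK (5,8): turn L to E, flip to white, move to (5,9). |black|=10
Step 11: on BLACK (5,9): turn L to N, flip to white, move to (4,9). |black|=9
Step 12: on BLACK (4,9): turn L to W, flip to white, move to (4,8). |black|=8
Step 13: on BLACK (4,8): turn L to S, flip to white, move to (5,8). |black|=7

Answer: 5 8 S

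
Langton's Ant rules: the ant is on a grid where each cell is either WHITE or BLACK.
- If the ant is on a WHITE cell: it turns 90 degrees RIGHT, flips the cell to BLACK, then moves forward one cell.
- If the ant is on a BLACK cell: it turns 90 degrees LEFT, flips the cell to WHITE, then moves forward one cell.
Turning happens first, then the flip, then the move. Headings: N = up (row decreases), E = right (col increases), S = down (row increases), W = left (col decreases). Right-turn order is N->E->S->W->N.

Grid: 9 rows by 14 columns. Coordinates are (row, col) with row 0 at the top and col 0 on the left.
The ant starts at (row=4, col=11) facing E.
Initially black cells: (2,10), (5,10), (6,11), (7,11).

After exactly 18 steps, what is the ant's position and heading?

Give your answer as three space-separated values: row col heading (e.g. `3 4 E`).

Step 1: on WHITE (4,11): turn R to S, flip to black, move to (5,11). |black|=5
Step 2: on WHITE (5,11): turn R to W, flip to black, move to (5,10). |black|=6
Step 3: on BLACK (5,10): turn L to S, flip to white, move to (6,10). |black|=5
Step 4: on WHITE (6,10): turn R to W, flip to black, move to (6,9). |black|=6
Step 5: on WHITE (6,9): turn R to N, flip to black, move to (5,9). |black|=7
Step 6: on WHITE (5,9): turn R to E, flip to black, move to (5,10). |black|=8
Step 7: on WHITE (5,10): turn R to S, flip to black, move to (6,10). |black|=9
Step 8: on BLACK (6,10): turn L to E, flip to white, move to (6,11). |black|=8
Step 9: on BLACK (6,11): turn L to N, flip to white, move to (5,11). |black|=7
Step 10: on BLACK (5,11): turn L to W, flip to white, move to (5,10). |black|=6
Step 11: on BLACK (5,10): turn L to S, flip to white, move to (6,10). |black|=5
Step 12: on WHITE (6,10): turn R to W, flip to black, move to (6,9). |black|=6
Step 13: on BLACK (6,9): turn L to S, flip to white, move to (7,9). |black|=5
Step 14: on WHITE (7,9): turn R to W, flip to black, move to (7,8). |black|=6
Step 15: on WHITE (7,8): turn R to N, flip to black, move to (6,8). |black|=7
Step 16: on WHITE (6,8): turn R to E, flip to black, move to (6,9). |black|=8
Step 17: on WHITE (6,9): turn R to S, flip to black, move to (7,9). |black|=9
Step 18: on BLACK (7,9): turn L to E, flip to white, move to (7,10). |black|=8

Answer: 7 10 E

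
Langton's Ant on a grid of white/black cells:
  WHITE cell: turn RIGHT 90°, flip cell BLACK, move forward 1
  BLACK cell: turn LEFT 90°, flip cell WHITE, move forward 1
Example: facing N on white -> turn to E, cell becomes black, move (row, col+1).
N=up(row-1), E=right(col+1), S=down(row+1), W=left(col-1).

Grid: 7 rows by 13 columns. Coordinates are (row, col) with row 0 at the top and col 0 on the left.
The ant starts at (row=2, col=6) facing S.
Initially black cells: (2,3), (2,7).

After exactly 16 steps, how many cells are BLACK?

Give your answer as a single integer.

Answer: 8

Derivation:
Step 1: on WHITE (2,6): turn R to W, flip to black, move to (2,5). |black|=3
Step 2: on WHITE (2,5): turn R to N, flip to black, move to (1,5). |black|=4
Step 3: on WHITE (1,5): turn R to E, flip to black, move to (1,6). |black|=5
Step 4: on WHITE (1,6): turn R to S, flip to black, move to (2,6). |black|=6
Step 5: on BLACK (2,6): turn L to E, flip to white, move to (2,7). |black|=5
Step 6: on BLACK (2,7): turn L to N, flip to white, move to (1,7). |black|=4
Step 7: on WHITE (1,7): turn R to E, flip to black, move to (1,8). |black|=5
Step 8: on WHITE (1,8): turn R to S, flip to black, move to (2,8). |black|=6
Step 9: on WHITE (2,8): turn R to W, flip to black, move to (2,7). |black|=7
Step 10: on WHITE (2,7): turn R to N, flip to black, move to (1,7). |black|=8
Step 11: on BLACK (1,7): turn L to W, flip to white, move to (1,6). |black|=7
Step 12: on BLACK (1,6): turn L to S, flip to white, move to (2,6). |black|=6
Step 13: on WHITE (2,6): turn R to W, flip to black, move to (2,5). |black|=7
Step 14: on BLACK (2,5): turn L to S, flip to white, move to (3,5). |black|=6
Step 15: on WHITE (3,5): turn R to W, flip to black, move to (3,4). |black|=7
Step 16: on WHITE (3,4): turn R to N, flip to black, move to (2,4). |black|=8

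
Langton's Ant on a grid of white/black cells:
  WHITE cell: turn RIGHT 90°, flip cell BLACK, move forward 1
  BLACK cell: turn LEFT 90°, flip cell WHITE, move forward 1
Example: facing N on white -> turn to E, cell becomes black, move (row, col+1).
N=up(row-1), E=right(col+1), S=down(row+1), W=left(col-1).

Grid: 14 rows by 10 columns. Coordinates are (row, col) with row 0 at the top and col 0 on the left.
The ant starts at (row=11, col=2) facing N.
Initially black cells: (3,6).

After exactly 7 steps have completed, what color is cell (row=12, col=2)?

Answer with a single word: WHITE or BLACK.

Step 1: on WHITE (11,2): turn R to E, flip to black, move to (11,3). |black|=2
Step 2: on WHITE (11,3): turn R to S, flip to black, move to (12,3). |black|=3
Step 3: on WHITE (12,3): turn R to W, flip to black, move to (12,2). |black|=4
Step 4: on WHITE (12,2): turn R to N, flip to black, move to (11,2). |black|=5
Step 5: on BLACK (11,2): turn L to W, flip to white, move to (11,1). |black|=4
Step 6: on WHITE (11,1): turn R to N, flip to black, move to (10,1). |black|=5
Step 7: on WHITE (10,1): turn R to E, flip to black, move to (10,2). |black|=6

Answer: BLACK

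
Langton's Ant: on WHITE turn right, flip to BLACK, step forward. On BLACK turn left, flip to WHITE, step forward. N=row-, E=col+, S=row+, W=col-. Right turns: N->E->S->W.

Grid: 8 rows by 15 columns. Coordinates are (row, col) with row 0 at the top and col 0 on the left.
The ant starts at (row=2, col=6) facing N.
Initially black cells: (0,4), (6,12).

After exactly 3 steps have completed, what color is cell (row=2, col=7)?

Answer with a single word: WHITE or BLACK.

Step 1: on WHITE (2,6): turn R to E, flip to black, move to (2,7). |black|=3
Step 2: on WHITE (2,7): turn R to S, flip to black, move to (3,7). |black|=4
Step 3: on WHITE (3,7): turn R to W, flip to black, move to (3,6). |black|=5

Answer: BLACK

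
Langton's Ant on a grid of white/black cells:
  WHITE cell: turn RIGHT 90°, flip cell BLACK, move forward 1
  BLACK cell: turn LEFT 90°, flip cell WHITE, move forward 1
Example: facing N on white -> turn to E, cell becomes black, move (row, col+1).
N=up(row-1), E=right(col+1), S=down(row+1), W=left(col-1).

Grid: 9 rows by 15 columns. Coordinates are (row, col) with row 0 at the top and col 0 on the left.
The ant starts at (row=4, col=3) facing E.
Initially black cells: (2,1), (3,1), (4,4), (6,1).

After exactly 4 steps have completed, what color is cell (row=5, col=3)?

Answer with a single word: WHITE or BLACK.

Step 1: on WHITE (4,3): turn R to S, flip to black, move to (5,3). |black|=5
Step 2: on WHITE (5,3): turn R to W, flip to black, move to (5,2). |black|=6
Step 3: on WHITE (5,2): turn R to N, flip to black, move to (4,2). |black|=7
Step 4: on WHITE (4,2): turn R to E, flip to black, move to (4,3). |black|=8

Answer: BLACK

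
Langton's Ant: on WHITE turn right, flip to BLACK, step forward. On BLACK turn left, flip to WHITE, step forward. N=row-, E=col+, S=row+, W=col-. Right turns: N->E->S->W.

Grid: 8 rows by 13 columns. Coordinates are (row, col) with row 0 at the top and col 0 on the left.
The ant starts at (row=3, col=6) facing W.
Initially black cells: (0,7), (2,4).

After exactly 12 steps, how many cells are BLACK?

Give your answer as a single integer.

Step 1: on WHITE (3,6): turn R to N, flip to black, move to (2,6). |black|=3
Step 2: on WHITE (2,6): turn R to E, flip to black, move to (2,7). |black|=4
Step 3: on WHITE (2,7): turn R to S, flip to black, move to (3,7). |black|=5
Step 4: on WHITE (3,7): turn R to W, flip to black, move to (3,6). |black|=6
Step 5: on BLACK (3,6): turn L to S, flip to white, move to (4,6). |black|=5
Step 6: on WHITE (4,6): turn R to W, flip to black, move to (4,5). |black|=6
Step 7: on WHITE (4,5): turn R to N, flip to black, move to (3,5). |black|=7
Step 8: on WHITE (3,5): turn R to E, flip to black, move to (3,6). |black|=8
Step 9: on WHITE (3,6): turn R to S, flip to black, move to (4,6). |black|=9
Step 10: on BLACK (4,6): turn L to E, flip to white, move to (4,7). |black|=8
Step 11: on WHITE (4,7): turn R to S, flip to black, move to (5,7). |black|=9
Step 12: on WHITE (5,7): turn R to W, flip to black, move to (5,6). |black|=10

Answer: 10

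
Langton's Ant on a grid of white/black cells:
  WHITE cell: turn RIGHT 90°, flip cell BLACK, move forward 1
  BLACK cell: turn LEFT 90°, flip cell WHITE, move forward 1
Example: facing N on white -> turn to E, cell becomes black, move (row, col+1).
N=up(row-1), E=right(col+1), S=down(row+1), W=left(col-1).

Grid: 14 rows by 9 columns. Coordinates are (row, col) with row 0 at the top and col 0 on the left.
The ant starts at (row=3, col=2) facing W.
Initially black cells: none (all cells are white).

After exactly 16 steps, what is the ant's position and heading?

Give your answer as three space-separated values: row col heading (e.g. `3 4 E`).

Step 1: on WHITE (3,2): turn R to N, flip to black, move to (2,2). |black|=1
Step 2: on WHITE (2,2): turn R to E, flip to black, move to (2,3). |black|=2
Step 3: on WHITE (2,3): turn R to S, flip to black, move to (3,3). |black|=3
Step 4: on WHITE (3,3): turn R to W, flip to black, move to (3,2). |black|=4
Step 5: on BLACK (3,2): turn L to S, flip to white, move to (4,2). |black|=3
Step 6: on WHITE (4,2): turn R to W, flip to black, move to (4,1). |black|=4
Step 7: on WHITE (4,1): turn R to N, flip to black, move to (3,1). |black|=5
Step 8: on WHITE (3,1): turn R to E, flip to black, move to (3,2). |black|=6
Step 9: on WHITE (3,2): turn R to S, flip to black, move to (4,2). |black|=7
Step 10: on BLACK (4,2): turn L to E, flip to white, move to (4,3). |black|=6
Step 11: on WHITE (4,3): turn R to S, flip to black, move to (5,3). |black|=7
Step 12: on WHITE (5,3): turn R to W, flip to black, move to (5,2). |black|=8
Step 13: on WHITE (5,2): turn R to N, flip to black, move to (4,2). |black|=9
Step 14: on WHITE (4,2): turn R to E, flip to black, move to (4,3). |black|=10
Step 15: on BLACK (4,3): turn L to N, flip to white, move to (3,3). |black|=9
Step 16: on BLACK (3,3): turn L to W, flip to white, move to (3,2). |black|=8

Answer: 3 2 W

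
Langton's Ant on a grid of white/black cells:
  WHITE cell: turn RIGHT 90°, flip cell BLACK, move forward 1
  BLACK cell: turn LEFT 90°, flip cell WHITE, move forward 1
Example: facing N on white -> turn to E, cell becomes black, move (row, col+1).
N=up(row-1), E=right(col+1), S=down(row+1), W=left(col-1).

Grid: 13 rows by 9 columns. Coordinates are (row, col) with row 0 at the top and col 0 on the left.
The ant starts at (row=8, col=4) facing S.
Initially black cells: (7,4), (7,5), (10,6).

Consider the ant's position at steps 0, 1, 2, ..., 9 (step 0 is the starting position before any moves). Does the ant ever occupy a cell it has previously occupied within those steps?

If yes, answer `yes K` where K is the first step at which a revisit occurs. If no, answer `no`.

Step 1: on WHITE (8,4): turn R to W, flip to black, move to (8,3). |black|=4 — new cell
Step 2: on WHITE (8,3): turn R to N, flip to black, move to (7,3). |black|=5 — new cell
Step 3: on WHITE (7,3): turn R to E, flip to black, move to (7,4). |black|=6 — new cell
Step 4: on BLACK (7,4): turn L to N, flip to white, move to (6,4). |black|=5 — new cell
Step 5: on WHITE (6,4): turn R to E, flip to black, move to (6,5). |black|=6 — new cell
Step 6: on WHITE (6,5): turn R to S, flip to black, move to (7,5). |black|=7 — new cell
Step 7: on BLACK (7,5): turn L to E, flip to white, move to (7,6). |black|=6 — new cell
Step 8: on WHITE (7,6): turn R to S, flip to black, move to (8,6). |black|=7 — new cell
Step 9: on WHITE (8,6): turn R to W, flip to black, move to (8,5). |black|=8 — new cell
No revisit within 9 steps.

Answer: no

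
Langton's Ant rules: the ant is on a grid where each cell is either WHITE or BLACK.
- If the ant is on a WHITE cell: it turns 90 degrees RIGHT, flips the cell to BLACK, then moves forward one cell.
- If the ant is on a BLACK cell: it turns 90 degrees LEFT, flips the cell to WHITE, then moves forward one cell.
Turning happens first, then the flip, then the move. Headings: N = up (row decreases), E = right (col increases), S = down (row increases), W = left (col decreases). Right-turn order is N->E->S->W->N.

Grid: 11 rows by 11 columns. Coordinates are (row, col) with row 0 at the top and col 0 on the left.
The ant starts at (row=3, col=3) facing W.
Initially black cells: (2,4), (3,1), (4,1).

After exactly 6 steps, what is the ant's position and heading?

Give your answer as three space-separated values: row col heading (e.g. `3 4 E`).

Step 1: on WHITE (3,3): turn R to N, flip to black, move to (2,3). |black|=4
Step 2: on WHITE (2,3): turn R to E, flip to black, move to (2,4). |black|=5
Step 3: on BLACK (2,4): turn L to N, flip to white, move to (1,4). |black|=4
Step 4: on WHITE (1,4): turn R to E, flip to black, move to (1,5). |black|=5
Step 5: on WHITE (1,5): turn R to S, flip to black, move to (2,5). |black|=6
Step 6: on WHITE (2,5): turn R to W, flip to black, move to (2,4). |black|=7

Answer: 2 4 W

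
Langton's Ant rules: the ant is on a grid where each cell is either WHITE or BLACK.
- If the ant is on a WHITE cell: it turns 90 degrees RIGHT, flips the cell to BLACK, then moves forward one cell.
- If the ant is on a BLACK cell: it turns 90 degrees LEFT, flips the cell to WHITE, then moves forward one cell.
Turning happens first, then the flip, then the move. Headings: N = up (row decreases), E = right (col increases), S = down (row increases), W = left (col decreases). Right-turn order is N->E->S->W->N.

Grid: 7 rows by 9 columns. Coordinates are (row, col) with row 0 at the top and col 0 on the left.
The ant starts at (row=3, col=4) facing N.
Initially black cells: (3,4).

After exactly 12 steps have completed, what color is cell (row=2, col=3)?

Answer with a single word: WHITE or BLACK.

Answer: BLACK

Derivation:
Step 1: on BLACK (3,4): turn L to W, flip to white, move to (3,3). |black|=0
Step 2: on WHITE (3,3): turn R to N, flip to black, move to (2,3). |black|=1
Step 3: on WHITE (2,3): turn R to E, flip to black, move to (2,4). |black|=2
Step 4: on WHITE (2,4): turn R to S, flip to black, move to (3,4). |black|=3
Step 5: on WHITE (3,4): turn R to W, flip to black, move to (3,3). |black|=4
Step 6: on BLACK (3,3): turn L to S, flip to white, move to (4,3). |black|=3
Step 7: on WHITE (4,3): turn R to W, flip to black, move to (4,2). |black|=4
Step 8: on WHITE (4,2): turn R to N, flip to black, move to (3,2). |black|=5
Step 9: on WHITE (3,2): turn R to E, flip to black, move to (3,3). |black|=6
Step 10: on WHITE (3,3): turn R to S, flip to black, move to (4,3). |black|=7
Step 11: on BLACK (4,3): turn L to E, flip to white, move to (4,4). |black|=6
Step 12: on WHITE (4,4): turn R to S, flip to black, move to (5,4). |black|=7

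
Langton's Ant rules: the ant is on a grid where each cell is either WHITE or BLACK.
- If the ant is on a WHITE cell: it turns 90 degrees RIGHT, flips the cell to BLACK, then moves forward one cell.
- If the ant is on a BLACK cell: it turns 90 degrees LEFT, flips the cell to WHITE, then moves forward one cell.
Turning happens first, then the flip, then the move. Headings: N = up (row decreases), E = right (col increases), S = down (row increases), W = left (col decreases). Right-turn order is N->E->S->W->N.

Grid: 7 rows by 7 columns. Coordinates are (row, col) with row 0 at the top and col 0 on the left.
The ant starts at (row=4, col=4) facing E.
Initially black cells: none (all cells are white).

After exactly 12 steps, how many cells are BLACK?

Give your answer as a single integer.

Answer: 8

Derivation:
Step 1: on WHITE (4,4): turn R to S, flip to black, move to (5,4). |black|=1
Step 2: on WHITE (5,4): turn R to W, flip to black, move to (5,3). |black|=2
Step 3: on WHITE (5,3): turn R to N, flip to black, move to (4,3). |black|=3
Step 4: on WHITE (4,3): turn R to E, flip to black, move to (4,4). |black|=4
Step 5: on BLACK (4,4): turn L to N, flip to white, move to (3,4). |black|=3
Step 6: on WHITE (3,4): turn R to E, flip to black, move to (3,5). |black|=4
Step 7: on WHITE (3,5): turn R to S, flip to black, move to (4,5). |black|=5
Step 8: on WHITE (4,5): turn R to W, flip to black, move to (4,4). |black|=6
Step 9: on WHITE (4,4): turn R to N, flip to black, move to (3,4). |black|=7
Step 10: on BLACK (3,4): turn L to W, flip to white, move to (3,3). |black|=6
Step 11: on WHITE (3,3): turn R to N, flip to black, move to (2,3). |black|=7
Step 12: on WHITE (2,3): turn R to E, flip to black, move to (2,4). |black|=8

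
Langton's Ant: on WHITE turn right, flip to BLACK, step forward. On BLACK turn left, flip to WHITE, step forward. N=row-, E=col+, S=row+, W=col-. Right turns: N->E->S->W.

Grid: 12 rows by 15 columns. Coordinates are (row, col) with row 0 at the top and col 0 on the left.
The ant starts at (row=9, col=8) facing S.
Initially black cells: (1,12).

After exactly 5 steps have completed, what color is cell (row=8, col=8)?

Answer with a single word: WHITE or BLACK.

Step 1: on WHITE (9,8): turn R to W, flip to black, move to (9,7). |black|=2
Step 2: on WHITE (9,7): turn R to N, flip to black, move to (8,7). |black|=3
Step 3: on WHITE (8,7): turn R to E, flip to black, move to (8,8). |black|=4
Step 4: on WHITE (8,8): turn R to S, flip to black, move to (9,8). |black|=5
Step 5: on BLACK (9,8): turn L to E, flip to white, move to (9,9). |black|=4

Answer: BLACK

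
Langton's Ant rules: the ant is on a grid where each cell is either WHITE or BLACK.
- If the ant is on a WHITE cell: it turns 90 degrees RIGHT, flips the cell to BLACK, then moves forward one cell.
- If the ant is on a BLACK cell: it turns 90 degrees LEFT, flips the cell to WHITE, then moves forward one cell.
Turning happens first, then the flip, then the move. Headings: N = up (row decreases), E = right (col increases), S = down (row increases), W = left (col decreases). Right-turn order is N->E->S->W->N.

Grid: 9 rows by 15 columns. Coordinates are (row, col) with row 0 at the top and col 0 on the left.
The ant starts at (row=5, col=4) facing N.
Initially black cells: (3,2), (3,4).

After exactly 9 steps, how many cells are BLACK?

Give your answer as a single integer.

Step 1: on WHITE (5,4): turn R to E, flip to black, move to (5,5). |black|=3
Step 2: on WHITE (5,5): turn R to S, flip to black, move to (6,5). |black|=4
Step 3: on WHITE (6,5): turn R to W, flip to black, move to (6,4). |black|=5
Step 4: on WHITE (6,4): turn R to N, flip to black, move to (5,4). |black|=6
Step 5: on BLACK (5,4): turn L to W, flip to white, move to (5,3). |black|=5
Step 6: on WHITE (5,3): turn R to N, flip to black, move to (4,3). |black|=6
Step 7: on WHITE (4,3): turn R to E, flip to black, move to (4,4). |black|=7
Step 8: on WHITE (4,4): turn R to S, flip to black, move to (5,4). |black|=8
Step 9: on WHITE (5,4): turn R to W, flip to black, move to (5,3). |black|=9

Answer: 9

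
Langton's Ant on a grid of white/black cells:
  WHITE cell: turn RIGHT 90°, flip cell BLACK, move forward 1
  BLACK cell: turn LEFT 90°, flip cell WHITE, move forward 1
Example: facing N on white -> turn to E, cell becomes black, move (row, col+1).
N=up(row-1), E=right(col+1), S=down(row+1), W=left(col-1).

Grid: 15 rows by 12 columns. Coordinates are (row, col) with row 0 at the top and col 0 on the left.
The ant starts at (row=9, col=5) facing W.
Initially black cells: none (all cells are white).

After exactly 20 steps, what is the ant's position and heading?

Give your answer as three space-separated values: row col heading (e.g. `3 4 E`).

Step 1: on WHITE (9,5): turn R to N, flip to black, move to (8,5). |black|=1
Step 2: on WHITE (8,5): turn R to E, flip to black, move to (8,6). |black|=2
Step 3: on WHITE (8,6): turn R to S, flip to black, move to (9,6). |black|=3
Step 4: on WHITE (9,6): turn R to W, flip to black, move to (9,5). |black|=4
Step 5: on BLACK (9,5): turn L to S, flip to white, move to (10,5). |black|=3
Step 6: on WHITE (10,5): turn R to W, flip to black, move to (10,4). |black|=4
Step 7: on WHITE (10,4): turn R to N, flip to black, move to (9,4). |black|=5
Step 8: on WHITE (9,4): turn R to E, flip to black, move to (9,5). |black|=6
Step 9: on WHITE (9,5): turn R to S, flip to black, move to (10,5). |black|=7
Step 10: on BLACK (10,5): turn L to E, flip to white, move to (10,6). |black|=6
Step 11: on WHITE (10,6): turn R to S, flip to black, move to (11,6). |black|=7
Step 12: on WHITE (11,6): turn R to W, flip to black, move to (11,5). |black|=8
Step 13: on WHITE (11,5): turn R to N, flip to black, move to (10,5). |black|=9
Step 14: on WHITE (10,5): turn R to E, flip to black, move to (10,6). |black|=10
Step 15: on BLACK (10,6): turn L to N, flip to white, move to (9,6). |black|=9
Step 16: on BLACK (9,6): turn L to W, flip to white, move to (9,5). |black|=8
Step 17: on BLACK (9,5): turn L to S, flip to white, move to (10,5). |black|=7
Step 18: on BLACK (10,5): turn L to E, flip to white, move to (10,6). |black|=6
Step 19: on WHITE (10,6): turn R to S, flip to black, move to (11,6). |black|=7
Step 20: on BLACK (11,6): turn L to E, flip to white, move to (11,7). |black|=6

Answer: 11 7 E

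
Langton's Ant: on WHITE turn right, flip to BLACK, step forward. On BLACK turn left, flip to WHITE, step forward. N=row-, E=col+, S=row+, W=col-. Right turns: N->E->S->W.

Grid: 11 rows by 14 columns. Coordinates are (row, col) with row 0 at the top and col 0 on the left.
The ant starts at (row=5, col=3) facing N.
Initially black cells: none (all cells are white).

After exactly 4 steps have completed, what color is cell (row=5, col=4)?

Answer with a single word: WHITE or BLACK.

Answer: BLACK

Derivation:
Step 1: on WHITE (5,3): turn R to E, flip to black, move to (5,4). |black|=1
Step 2: on WHITE (5,4): turn R to S, flip to black, move to (6,4). |black|=2
Step 3: on WHITE (6,4): turn R to W, flip to black, move to (6,3). |black|=3
Step 4: on WHITE (6,3): turn R to N, flip to black, move to (5,3). |black|=4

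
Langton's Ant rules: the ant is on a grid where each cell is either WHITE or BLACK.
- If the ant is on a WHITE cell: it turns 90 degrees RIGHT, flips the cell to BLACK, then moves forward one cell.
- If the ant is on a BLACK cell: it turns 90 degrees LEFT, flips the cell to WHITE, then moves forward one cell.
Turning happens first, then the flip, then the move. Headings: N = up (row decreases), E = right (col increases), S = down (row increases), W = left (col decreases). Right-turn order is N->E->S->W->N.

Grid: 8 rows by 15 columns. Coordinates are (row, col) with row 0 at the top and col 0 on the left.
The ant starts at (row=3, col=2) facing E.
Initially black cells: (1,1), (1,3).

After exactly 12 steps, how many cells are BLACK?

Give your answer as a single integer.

Step 1: on WHITE (3,2): turn R to S, flip to black, move to (4,2). |black|=3
Step 2: on WHITE (4,2): turn R to W, flip to black, move to (4,1). |black|=4
Step 3: on WHITE (4,1): turn R to N, flip to black, move to (3,1). |black|=5
Step 4: on WHITE (3,1): turn R to E, flip to black, move to (3,2). |black|=6
Step 5: on BLACK (3,2): turn L to N, flip to white, move to (2,2). |black|=5
Step 6: on WHITE (2,2): turn R to E, flip to black, move to (2,3). |black|=6
Step 7: on WHITE (2,3): turn R to S, flip to black, move to (3,3). |black|=7
Step 8: on WHITE (3,3): turn R to W, flip to black, move to (3,2). |black|=8
Step 9: on WHITE (3,2): turn R to N, flip to black, move to (2,2). |black|=9
Step 10: on BLACK (2,2): turn L to W, flip to white, move to (2,1). |black|=8
Step 11: on WHITE (2,1): turn R to N, flip to black, move to (1,1). |black|=9
Step 12: on BLACK (1,1): turn L to W, flip to white, move to (1,0). |black|=8

Answer: 8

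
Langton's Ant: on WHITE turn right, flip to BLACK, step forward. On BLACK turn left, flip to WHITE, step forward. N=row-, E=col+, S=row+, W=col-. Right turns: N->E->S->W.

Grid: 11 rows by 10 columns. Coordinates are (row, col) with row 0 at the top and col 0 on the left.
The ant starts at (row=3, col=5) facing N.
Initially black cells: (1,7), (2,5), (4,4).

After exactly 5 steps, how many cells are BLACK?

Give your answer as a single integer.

Answer: 6

Derivation:
Step 1: on WHITE (3,5): turn R to E, flip to black, move to (3,6). |black|=4
Step 2: on WHITE (3,6): turn R to S, flip to black, move to (4,6). |black|=5
Step 3: on WHITE (4,6): turn R to W, flip to black, move to (4,5). |black|=6
Step 4: on WHITE (4,5): turn R to N, flip to black, move to (3,5). |black|=7
Step 5: on BLACK (3,5): turn L to W, flip to white, move to (3,4). |black|=6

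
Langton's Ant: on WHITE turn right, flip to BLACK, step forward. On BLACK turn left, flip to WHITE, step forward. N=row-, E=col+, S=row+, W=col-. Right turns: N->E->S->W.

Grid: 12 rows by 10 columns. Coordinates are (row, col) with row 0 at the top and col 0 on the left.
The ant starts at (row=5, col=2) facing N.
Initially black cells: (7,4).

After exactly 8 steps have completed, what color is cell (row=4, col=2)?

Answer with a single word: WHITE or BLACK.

Step 1: on WHITE (5,2): turn R to E, flip to black, move to (5,3). |black|=2
Step 2: on WHITE (5,3): turn R to S, flip to black, move to (6,3). |black|=3
Step 3: on WHITE (6,3): turn R to W, flip to black, move to (6,2). |black|=4
Step 4: on WHITE (6,2): turn R to N, flip to black, move to (5,2). |black|=5
Step 5: on BLACK (5,2): turn L to W, flip to white, move to (5,1). |black|=4
Step 6: on WHITE (5,1): turn R to N, flip to black, move to (4,1). |black|=5
Step 7: on WHITE (4,1): turn R to E, flip to black, move to (4,2). |black|=6
Step 8: on WHITE (4,2): turn R to S, flip to black, move to (5,2). |black|=7

Answer: BLACK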